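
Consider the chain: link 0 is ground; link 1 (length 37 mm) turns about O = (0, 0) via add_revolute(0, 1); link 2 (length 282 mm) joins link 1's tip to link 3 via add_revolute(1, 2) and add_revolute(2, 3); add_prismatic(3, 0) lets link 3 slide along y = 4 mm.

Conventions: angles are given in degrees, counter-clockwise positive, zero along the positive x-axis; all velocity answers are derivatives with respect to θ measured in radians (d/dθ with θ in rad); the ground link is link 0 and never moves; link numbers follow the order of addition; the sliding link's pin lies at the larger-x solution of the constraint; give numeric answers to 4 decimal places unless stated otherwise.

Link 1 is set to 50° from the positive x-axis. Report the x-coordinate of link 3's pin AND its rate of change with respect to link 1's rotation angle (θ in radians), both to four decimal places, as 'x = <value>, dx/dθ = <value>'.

geometry: r = 37 mm, L = 282 mm, e = 4 mm
crank pin P = (r cos θ, r sin θ) = (23.783142, 28.343644)
h = r sin θ − e = 28.343644 − 4 = 24.343644
x = r cos θ + √(L² − h²) = 23.783142 + 280.947303 = 304.730444
dx/dθ = −r sin θ − h·r cos θ/√(L² − h²) (θ in radians; h = 24.343644) = -30.404416

x = 304.7304, dx/dθ = -30.4044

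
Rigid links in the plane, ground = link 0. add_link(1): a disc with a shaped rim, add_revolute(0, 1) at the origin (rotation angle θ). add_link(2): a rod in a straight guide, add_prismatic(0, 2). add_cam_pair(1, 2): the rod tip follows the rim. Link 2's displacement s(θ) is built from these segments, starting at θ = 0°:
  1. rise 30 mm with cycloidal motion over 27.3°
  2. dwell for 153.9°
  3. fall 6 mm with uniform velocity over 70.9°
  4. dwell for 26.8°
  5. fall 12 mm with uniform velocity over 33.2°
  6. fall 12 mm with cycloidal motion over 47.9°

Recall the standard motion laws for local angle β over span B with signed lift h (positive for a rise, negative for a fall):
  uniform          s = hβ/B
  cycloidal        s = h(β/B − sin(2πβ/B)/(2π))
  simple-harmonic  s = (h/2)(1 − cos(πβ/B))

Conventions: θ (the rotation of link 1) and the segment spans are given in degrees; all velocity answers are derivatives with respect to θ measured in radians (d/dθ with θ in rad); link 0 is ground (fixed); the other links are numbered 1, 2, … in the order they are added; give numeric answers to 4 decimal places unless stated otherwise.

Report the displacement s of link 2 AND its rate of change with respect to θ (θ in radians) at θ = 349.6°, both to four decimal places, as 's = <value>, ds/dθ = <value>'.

segment 1 (0° to 27.3°, cycloidal, h = 30) is passed completely: s = 0.0000 + (30) = 30.0000
segment 2 (27.3° to 181.2°, dwell): s unchanged at 30.0000
segment 3 (181.2° to 252.1°, uniform, h = -6) is passed completely: s = 30.0000 + (-6) = 24.0000
segment 4 (252.1° to 278.9°, dwell): s unchanged at 24.0000
segment 5 (278.9° to 312.1°, uniform, h = -12) is passed completely: s = 24.0000 + (-12) = 12.0000
θ = 349.6° falls in segment 6 (312.1° to 360°, cycloidal, h = -12): β = 349.6 − 312.1 = 37.5°, B = 47.9°; Δs = -12·(0.7829 − sin(2π·0.7829)/(2π)) = -11.2638; s = 12.0000 − 11.2638 = 0.7362
velocity in seg [312.1°–360°] (cycloidal), θ in radians: β = 37.5° = 0.6545 rad, B = 47.9° = 0.8360 rad; ds/dθ = (h/B)(1 − cos(2πβ/B)) = ((-12)/0.8360)(1 − cos(2π·0.7829)) = -11.409431 mm/rad

s = 0.7362, ds/dθ = -11.4094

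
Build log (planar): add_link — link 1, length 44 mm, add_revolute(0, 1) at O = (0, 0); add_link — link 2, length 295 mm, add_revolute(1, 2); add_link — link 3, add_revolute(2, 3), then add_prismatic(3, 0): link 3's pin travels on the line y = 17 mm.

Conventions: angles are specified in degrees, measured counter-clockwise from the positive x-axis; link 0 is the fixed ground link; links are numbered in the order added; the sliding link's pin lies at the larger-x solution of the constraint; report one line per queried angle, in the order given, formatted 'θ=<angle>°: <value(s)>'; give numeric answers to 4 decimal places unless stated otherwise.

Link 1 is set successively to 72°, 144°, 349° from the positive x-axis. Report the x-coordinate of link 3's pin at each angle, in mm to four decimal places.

geometry: r = 44 mm, L = 295 mm, e = 17 mm
θ=72°: crank pin P = (r cos θ, r sin θ) = (13.596748, 41.846487)
θ=72°: h = r sin θ − e = 41.846487 − 17 = 24.846487
θ=72°: x = r cos θ + √(L² − h²) = 13.596748 + 293.951785 = 307.548533
θ=144°: crank pin P = (r cos θ, r sin θ) = (-35.596748, 25.862551)
θ=144°: h = r sin θ − e = 25.862551 − 17 = 8.862551
θ=144°: x = r cos θ + √(L² − h²) = -35.596748 + 294.866843 = 259.270095
θ=349°: crank pin P = (r cos θ, r sin θ) = (43.191596, -8.395596)
θ=349°: h = r sin θ − e = -8.395596 − 17 = -25.395596
θ=349°: x = r cos θ + √(L² − h²) = 43.191596 + 293.904855 = 337.096451

θ=72°: 307.5485
θ=144°: 259.2701
θ=349°: 337.0965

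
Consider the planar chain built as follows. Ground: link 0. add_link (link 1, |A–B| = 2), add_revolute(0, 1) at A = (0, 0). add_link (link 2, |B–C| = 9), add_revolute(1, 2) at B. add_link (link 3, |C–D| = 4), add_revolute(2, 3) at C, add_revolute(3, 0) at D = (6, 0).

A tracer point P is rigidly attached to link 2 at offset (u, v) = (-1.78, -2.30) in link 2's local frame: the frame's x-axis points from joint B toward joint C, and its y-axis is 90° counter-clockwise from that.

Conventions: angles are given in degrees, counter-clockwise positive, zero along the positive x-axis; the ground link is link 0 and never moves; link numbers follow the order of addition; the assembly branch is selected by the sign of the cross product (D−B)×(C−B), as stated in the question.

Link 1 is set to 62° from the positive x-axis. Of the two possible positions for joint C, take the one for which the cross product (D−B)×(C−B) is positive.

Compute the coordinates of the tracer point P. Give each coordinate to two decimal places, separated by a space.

A=(0,0), D=(6.00,0)
B = A + 2.00·(cos62°, sin62°) = (0.9389, 1.7659)
|BD| = 5.3603
circle(B,9.00) ∩ circle(D,4.00): a=8.7433, h=2.1344
  candidates: C₊=(9.8973,0.9007) cross=11.441; C₋=(8.4910,-3.1297) cross=-11.441
  branch + wants cross > 0 → take C=(9.8973,0.9007) (cross=11.441)
ex = (C−B)/|BC| = (0.9954,-0.0961); ey = (0.0961,0.9954)
P = B + -1.78·ex + -2.30·ey = (-1.0539,-0.3523)

-1.05 -0.35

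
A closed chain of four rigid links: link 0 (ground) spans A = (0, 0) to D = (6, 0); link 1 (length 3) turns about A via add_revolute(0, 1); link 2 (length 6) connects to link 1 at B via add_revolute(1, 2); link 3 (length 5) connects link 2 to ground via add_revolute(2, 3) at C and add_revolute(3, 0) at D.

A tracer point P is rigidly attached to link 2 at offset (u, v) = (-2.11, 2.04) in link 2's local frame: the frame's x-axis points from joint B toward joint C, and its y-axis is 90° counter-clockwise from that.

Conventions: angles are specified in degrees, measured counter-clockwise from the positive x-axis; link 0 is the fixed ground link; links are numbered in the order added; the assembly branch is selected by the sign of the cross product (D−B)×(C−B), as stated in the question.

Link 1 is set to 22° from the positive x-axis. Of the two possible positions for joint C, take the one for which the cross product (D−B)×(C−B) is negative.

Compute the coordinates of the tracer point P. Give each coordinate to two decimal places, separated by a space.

A=(0,0), D=(6.00,0)
B = A + 3.00·(cos22°, sin22°) = (2.7816, 1.1238)
|BD| = 3.4090
circle(B,6.00) ∩ circle(D,5.00): a=3.3179, h=4.9992
  candidates: C₊=(7.5620,4.7498) cross=17.042; C₋=(4.2659,-4.6897) cross=-17.042
  branch - wants cross < 0 → take C=(4.2659,-4.6897) (cross=-17.042)
ex = (C−B)/|BC| = (0.2474,-0.9689); ey = (0.9689,0.2474)
P = B + -2.11·ex + 2.04·ey = (4.2361,3.6729)

4.24 3.67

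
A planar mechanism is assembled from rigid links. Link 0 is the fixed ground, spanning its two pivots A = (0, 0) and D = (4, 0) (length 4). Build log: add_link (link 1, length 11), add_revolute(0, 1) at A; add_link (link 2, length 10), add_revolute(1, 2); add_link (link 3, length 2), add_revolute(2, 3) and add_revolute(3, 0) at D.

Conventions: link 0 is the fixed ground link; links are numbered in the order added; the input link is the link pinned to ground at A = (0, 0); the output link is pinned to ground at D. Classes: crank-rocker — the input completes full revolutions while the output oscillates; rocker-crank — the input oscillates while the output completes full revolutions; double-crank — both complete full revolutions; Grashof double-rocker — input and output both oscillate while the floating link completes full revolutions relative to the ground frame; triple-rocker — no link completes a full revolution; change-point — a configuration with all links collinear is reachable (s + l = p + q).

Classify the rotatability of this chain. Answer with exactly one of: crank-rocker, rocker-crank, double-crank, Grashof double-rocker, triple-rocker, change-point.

lengths: ground=4, input=11, coupler=10, output=2
sorted: s=2 (shortest), l=11 (longest), p+q=14
s + l = 13 vs p + q = 14
s + l < p + q (Grashof) with shortest = output link → rocker-crank

rocker-crank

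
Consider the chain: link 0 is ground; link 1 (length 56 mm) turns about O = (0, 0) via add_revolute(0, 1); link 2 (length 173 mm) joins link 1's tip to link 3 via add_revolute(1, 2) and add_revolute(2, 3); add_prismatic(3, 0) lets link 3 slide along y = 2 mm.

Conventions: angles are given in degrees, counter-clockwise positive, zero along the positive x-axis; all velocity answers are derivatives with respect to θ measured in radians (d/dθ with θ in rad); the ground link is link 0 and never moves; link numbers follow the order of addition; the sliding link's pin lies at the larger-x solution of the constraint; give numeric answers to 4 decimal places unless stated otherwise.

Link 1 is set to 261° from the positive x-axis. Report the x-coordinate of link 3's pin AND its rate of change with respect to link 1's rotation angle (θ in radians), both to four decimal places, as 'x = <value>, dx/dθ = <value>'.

geometry: r = 56 mm, L = 173 mm, e = 2 mm
crank pin P = (r cos θ, r sin θ) = (-8.760330, -55.310547)
h = r sin θ − e = -55.310547 − 2 = -57.310547
x = r cos θ + √(L² − h²) = -8.760330 + 163.231434 = 154.471104
dx/dθ = −r sin θ − h·r cos θ/√(L² − h²) (θ in radians; h = -57.310547) = 52.234796

x = 154.4711, dx/dθ = 52.2348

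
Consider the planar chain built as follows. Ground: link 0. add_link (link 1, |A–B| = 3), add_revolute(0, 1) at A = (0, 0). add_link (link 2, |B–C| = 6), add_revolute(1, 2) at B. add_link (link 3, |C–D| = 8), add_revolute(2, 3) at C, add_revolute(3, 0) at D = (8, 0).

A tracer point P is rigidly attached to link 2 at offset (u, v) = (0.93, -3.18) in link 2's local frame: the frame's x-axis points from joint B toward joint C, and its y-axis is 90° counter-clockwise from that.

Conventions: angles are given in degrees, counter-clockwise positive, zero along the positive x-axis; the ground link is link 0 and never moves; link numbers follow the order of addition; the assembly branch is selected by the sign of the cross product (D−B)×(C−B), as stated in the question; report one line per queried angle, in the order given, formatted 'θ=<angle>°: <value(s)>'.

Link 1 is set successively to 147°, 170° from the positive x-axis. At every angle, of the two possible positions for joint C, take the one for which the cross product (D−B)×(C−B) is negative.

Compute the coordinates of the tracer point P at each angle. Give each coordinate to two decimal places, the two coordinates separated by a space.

A=(0,0), D=(8.00,0)
θ=147°: B = A + 3.00·(cos147°, sin147°) = (-2.5160, 1.6339)
θ=147°: |BD| = 10.6422
θ=147°: circle(B,6.00) ∩ circle(D,8.00): a=4.0056, h=4.4671
θ=147°:   candidates: C₊=(2.1279,5.4331) cross=47.540; C₋=(0.7562,-3.3952) cross=-47.540
θ=147°:   branch - wants cross < 0 → take C=(0.7562,-3.3952) (cross=-47.540)
θ=147°: ex = (C−B)/|BC| = (0.5454,-0.8382); ey = (0.8382,0.5454)
θ=147°: P = B + 0.93·ex + -3.18·ey = (-4.6743,-0.8799)
θ=170°: B = A + 3.00·(cos170°, sin170°) = (-2.9544, 0.5209)
θ=170°: |BD| = 10.9668
θ=170°: circle(B,6.00) ∩ circle(D,8.00): a=4.2068, h=4.2782
θ=170°:   candidates: C₊=(1.4509,4.5944) cross=46.918; C₋=(1.0444,-3.9522) cross=-46.918
θ=170°:   branch - wants cross < 0 → take C=(1.0444,-3.9522) (cross=-46.918)
θ=170°: ex = (C−B)/|BC| = (0.6665,-0.7455); ey = (0.7455,0.6665)
θ=170°: P = B + 0.93·ex + -3.18·ey = (-4.7054,-2.2918)

θ=147°: -4.67 -0.88
θ=170°: -4.71 -2.29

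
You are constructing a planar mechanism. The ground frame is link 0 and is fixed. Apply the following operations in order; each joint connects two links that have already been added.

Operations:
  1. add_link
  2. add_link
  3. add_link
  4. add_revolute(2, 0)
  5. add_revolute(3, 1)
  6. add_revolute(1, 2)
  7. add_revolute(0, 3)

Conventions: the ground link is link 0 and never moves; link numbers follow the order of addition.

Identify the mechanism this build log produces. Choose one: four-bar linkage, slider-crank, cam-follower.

links: 4 (incl. ground); joints: 4 revolute, 0 prismatic, 0 higher (cam) pair, forming one closed loop
4 links in a single 4R loop → four-bar linkage

four-bar linkage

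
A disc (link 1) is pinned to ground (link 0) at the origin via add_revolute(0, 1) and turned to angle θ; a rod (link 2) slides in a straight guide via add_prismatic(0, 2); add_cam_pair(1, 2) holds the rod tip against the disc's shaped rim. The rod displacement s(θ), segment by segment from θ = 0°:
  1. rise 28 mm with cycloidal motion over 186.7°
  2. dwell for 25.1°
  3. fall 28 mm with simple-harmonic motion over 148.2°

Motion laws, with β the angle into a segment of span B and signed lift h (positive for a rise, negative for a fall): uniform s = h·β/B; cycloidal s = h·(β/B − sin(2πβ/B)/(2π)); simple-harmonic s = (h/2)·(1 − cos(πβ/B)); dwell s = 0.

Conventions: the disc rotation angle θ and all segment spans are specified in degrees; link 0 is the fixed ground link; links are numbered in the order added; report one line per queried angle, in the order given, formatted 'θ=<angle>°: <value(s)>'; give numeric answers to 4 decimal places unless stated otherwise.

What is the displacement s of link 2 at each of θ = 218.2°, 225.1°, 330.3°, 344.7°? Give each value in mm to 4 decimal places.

segment 1 (0° to 186.7°, cycloidal, h = 28) is passed completely: s = 0.0000 + (28) = 28.0000
segment 2 (186.7° to 211.8°, dwell): s unchanged at 28.0000
θ = 218.2° falls in segment 3 (211.8° to 360°, simple-harmonic, h = -28): β = 218.2 − 211.8 = 6.4°, B = 148.2°; Δs = -28/2·(1 − cos(π·0.0432)) = -0.1286; s = 28.0000 − 0.1286 = 27.8714
θ = 225.1° falls in segment 3 (211.8° to 360°, simple-harmonic, h = -28): β = 225.1 − 211.8 = 13.3°, B = 148.2°; Δs = -28/2·(1 − cos(π·0.0897)) = -0.5527; s = 28.0000 − 0.5527 = 27.4473
θ = 330.3° falls in segment 3 (211.8° to 360°, simple-harmonic, h = -28): β = 330.3 − 211.8 = 118.5°, B = 148.2°; Δs = -28/2·(1 − cos(π·0.7996)) = -25.3158; s = 28.0000 − 25.3158 = 2.6842
θ = 344.7° falls in segment 3 (211.8° to 360°, simple-harmonic, h = -28): β = 344.7 − 211.8 = 132.9°, B = 148.2°; Δs = -28/2·(1 − cos(π·0.8968)) = -27.2701; s = 28.0000 − 27.2701 = 0.7299

θ=218.2°: 27.8714
θ=225.1°: 27.4473
θ=330.3°: 2.6842
θ=344.7°: 0.7299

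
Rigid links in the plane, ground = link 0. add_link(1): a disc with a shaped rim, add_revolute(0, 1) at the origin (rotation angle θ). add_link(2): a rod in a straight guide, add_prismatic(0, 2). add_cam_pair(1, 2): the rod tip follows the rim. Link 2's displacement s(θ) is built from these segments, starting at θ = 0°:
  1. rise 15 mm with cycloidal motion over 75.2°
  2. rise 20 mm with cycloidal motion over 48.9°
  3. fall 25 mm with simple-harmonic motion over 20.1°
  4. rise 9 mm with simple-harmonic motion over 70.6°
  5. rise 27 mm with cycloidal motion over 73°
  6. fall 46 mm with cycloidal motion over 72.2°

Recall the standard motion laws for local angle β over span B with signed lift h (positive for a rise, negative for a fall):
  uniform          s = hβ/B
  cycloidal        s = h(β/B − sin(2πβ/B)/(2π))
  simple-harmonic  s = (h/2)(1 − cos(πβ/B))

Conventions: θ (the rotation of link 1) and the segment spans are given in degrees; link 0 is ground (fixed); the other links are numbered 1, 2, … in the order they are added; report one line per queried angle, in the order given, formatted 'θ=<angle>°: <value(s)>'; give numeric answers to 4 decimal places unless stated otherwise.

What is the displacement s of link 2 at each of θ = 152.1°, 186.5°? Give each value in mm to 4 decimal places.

segment 1 (0° to 75.2°, cycloidal, h = 15) is passed completely: s = 0.0000 + (15) = 15.0000
segment 2 (75.2° to 124.1°, cycloidal, h = 20) is passed completely: s = 15.0000 + (20) = 35.0000
segment 3 (124.1° to 144.2°, simple-harmonic, h = -25) is passed completely: s = 35.0000 + (-25) = 10.0000
θ = 152.1° falls in segment 4 (144.2° to 214.8°, simple-harmonic, h = 9): β = 152.1 − 144.2 = 7.9°, B = 70.6°; Δs = 9/2·(1 − cos(π·0.1119)) = 0.2752; s = 10.0000 + 0.2752 = 10.2752
θ = 186.5° falls in segment 4 (144.2° to 214.8°, simple-harmonic, h = 9): β = 186.5 − 144.2 = 42.3°, B = 70.6°; Δs = 9/2·(1 − cos(π·0.5992)) = 5.8791; s = 10.0000 + 5.8791 = 15.8791

θ=152.1°: 10.2752
θ=186.5°: 15.8791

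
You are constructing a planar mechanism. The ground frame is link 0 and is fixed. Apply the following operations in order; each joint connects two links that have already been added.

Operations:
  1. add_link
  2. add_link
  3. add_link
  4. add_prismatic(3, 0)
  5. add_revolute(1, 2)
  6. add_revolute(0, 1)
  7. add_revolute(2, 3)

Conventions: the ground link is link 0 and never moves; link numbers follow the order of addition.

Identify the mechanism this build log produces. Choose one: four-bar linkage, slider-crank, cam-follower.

links: 4 (incl. ground); joints: 3 revolute, 1 prismatic, 0 higher (cam) pair, forming one closed loop
4 links, 3 revolutes + 1 prismatic in one loop → slider-crank

slider-crank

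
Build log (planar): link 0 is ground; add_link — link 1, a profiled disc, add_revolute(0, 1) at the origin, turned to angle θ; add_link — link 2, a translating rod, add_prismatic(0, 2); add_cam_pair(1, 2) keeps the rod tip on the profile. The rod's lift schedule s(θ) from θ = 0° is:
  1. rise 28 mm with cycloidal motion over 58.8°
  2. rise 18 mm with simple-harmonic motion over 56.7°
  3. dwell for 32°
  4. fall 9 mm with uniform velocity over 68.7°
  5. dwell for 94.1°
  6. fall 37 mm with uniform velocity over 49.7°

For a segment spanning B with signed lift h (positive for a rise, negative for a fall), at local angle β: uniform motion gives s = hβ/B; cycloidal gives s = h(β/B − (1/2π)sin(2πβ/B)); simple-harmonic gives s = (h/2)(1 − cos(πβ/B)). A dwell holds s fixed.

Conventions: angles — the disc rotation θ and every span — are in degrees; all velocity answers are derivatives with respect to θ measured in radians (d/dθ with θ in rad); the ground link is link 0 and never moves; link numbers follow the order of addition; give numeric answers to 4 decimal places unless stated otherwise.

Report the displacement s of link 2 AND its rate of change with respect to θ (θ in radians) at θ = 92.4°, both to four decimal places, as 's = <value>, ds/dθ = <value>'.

seg 1 [0°–58.8°] cycloidal, h=28: full span → s += 28 → s = 28.0000
seg 2 [58.8°–115.5°] simple-harmonic, h=18: θ=92.4° here. β=33.6, B=56.7. 18/2·(1 − cos(π·0.5926)) = 11.5812 → s = 39.5812
velocity in seg [58.8°–115.5°] (simple-harmonic), θ in radians: β = 33.6° = 0.5864 rad, B = 56.7° = 0.9896 rad; ds/dθ = (πh/(2B)) sin(πβ/B) = (π·18/(2·0.9896)) sin(π·0.5926) = 27.371129 mm/rad

s = 39.5812, ds/dθ = 27.3711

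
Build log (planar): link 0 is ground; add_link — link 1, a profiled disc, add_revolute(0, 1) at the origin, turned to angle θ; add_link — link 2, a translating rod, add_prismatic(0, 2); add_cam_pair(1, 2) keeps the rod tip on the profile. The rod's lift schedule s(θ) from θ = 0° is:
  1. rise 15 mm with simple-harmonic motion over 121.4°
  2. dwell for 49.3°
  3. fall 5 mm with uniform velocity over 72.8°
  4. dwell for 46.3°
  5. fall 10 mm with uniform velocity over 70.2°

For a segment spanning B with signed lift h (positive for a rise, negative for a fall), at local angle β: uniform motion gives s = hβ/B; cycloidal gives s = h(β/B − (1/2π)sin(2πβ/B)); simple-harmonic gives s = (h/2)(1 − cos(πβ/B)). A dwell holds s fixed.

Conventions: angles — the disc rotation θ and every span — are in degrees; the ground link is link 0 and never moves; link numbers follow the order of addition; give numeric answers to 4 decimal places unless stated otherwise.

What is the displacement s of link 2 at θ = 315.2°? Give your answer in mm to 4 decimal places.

seg 1 [0°–121.4°] simple-harmonic, h=15: full span → s += 15 → s = 15.0000
seg 2 [121.4°–170.7°] dwell: s stays 15.0000
seg 3 [170.7°–243.5°] uniform, h=-5: full span → s += -5 → s = 10.0000
seg 4 [243.5°–289.8°] dwell: s stays 10.0000
seg 5 [289.8°–360°] uniform, h=-10: θ=315.2° here. β=25.4, B=70.2. -10·25.4/70.2 = -3.6182 → s = 6.3818

6.3818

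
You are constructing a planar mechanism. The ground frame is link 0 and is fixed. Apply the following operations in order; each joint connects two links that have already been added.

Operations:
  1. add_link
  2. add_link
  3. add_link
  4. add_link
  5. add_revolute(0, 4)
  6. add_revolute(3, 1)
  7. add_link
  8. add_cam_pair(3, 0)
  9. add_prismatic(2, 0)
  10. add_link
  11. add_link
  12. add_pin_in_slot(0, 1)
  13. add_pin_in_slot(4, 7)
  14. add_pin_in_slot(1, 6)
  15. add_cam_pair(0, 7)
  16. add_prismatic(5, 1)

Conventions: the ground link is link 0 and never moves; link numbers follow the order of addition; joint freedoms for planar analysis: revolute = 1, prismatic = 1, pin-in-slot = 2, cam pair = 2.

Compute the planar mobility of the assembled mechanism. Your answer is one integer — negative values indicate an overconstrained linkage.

(L,J1,J2)=(1,0,0); link0 fixed
link1: (2,0,0)
link2: (3,0,0)
link3: (4,0,0)
link4: (5,0,0)
R 0-4 [J1]: (5,1,0)
R 3-1 [J1]: (5,2,0)
link5: (6,2,0)
C 3-0 [J2]: (6,2,1)
P 2-0 [J1]: (6,3,1)
link6: (7,3,1)
link7: (8,3,1)
PS 0-1 [J2]: (8,3,2)
PS 4-7 [J2]: (8,3,3)
PS 1-6 [J2]: (8,3,4)
C 0-7 [J2]: (8,3,5)
P 5-1 [J1]: (8,4,5)
Grübler: 3·7 − 2·4 − 5 = 8

M = 8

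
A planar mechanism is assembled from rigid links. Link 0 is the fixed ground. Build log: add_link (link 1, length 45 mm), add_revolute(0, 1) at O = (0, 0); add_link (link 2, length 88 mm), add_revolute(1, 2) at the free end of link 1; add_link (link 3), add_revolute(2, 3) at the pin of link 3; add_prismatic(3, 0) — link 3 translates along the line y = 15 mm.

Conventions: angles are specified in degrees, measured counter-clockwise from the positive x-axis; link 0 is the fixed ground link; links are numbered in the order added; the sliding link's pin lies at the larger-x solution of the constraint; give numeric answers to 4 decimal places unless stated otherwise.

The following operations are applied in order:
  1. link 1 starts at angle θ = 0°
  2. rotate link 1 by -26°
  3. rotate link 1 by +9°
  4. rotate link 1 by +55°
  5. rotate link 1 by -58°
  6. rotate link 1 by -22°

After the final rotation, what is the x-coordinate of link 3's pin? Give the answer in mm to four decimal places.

geometry: r = 45 mm, L = 88 mm, e = 15 mm; θ starts at 0°
rotate link 1 by -26°: θ ← 0° -26° = -26°
rotate link 1 by +9°: θ ← -26° +9° = -17°
rotate link 1 by +55°: θ ← -17° +55° = 38°
rotate link 1 by -58°: θ ← 38° -58° = -20°
rotate link 1 by -22°: θ ← -20° -22° = -42°
crank pin P = (r cos θ, r sin θ) = (33.441517, -30.110877)
h = r sin θ − e = -30.110877 − 15 = -45.110877
x = r cos θ + √(L² − h²) = 33.441517 + 75.557983 = 108.999500

108.9995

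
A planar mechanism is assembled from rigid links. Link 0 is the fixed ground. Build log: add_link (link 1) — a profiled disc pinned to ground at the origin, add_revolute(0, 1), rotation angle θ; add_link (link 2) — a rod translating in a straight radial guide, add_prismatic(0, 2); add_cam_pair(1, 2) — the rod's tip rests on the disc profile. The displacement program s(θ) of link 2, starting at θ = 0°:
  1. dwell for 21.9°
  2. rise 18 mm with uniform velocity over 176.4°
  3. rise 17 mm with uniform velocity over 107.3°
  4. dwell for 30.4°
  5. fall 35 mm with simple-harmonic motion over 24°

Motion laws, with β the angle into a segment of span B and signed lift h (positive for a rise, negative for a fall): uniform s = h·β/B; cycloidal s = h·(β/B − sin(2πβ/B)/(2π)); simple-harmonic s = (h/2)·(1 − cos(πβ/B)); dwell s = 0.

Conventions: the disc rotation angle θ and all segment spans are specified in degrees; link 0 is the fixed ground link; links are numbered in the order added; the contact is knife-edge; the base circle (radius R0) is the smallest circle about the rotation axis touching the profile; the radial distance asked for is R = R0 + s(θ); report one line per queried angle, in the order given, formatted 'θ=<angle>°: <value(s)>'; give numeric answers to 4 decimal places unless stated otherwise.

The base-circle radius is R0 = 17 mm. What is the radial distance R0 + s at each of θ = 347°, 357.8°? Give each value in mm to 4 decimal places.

seg 1 [0°–21.9°] dwell: s stays 0.0000
seg 2 [21.9°–198.3°] uniform, h=18: full span → s += 18 → s = 18.0000
seg 3 [198.3°–305.6°] uniform, h=17: full span → s += 17 → s = 35.0000
seg 4 [305.6°–336°] dwell: s stays 35.0000
seg 5 [336°–360°] simple-harmonic, h=-35: θ=347° here. β=11, B=24. -35/2·(1 − cos(π·0.4583)) = -15.2158 → s = 19.7842
seg 5 [336°–360°] simple-harmonic, h=-35: θ=357.8° here. β=21.8, B=24. -35/2·(1 − cos(π·0.9083)) = -34.2793 → s = 0.7207
θ=347°: R = R0 + s = 17 + 19.7842 = 36.7842
θ=357.8°: R = R0 + s = 17 + 0.7207 = 17.7207

θ=347°: 36.7842
θ=357.8°: 17.7207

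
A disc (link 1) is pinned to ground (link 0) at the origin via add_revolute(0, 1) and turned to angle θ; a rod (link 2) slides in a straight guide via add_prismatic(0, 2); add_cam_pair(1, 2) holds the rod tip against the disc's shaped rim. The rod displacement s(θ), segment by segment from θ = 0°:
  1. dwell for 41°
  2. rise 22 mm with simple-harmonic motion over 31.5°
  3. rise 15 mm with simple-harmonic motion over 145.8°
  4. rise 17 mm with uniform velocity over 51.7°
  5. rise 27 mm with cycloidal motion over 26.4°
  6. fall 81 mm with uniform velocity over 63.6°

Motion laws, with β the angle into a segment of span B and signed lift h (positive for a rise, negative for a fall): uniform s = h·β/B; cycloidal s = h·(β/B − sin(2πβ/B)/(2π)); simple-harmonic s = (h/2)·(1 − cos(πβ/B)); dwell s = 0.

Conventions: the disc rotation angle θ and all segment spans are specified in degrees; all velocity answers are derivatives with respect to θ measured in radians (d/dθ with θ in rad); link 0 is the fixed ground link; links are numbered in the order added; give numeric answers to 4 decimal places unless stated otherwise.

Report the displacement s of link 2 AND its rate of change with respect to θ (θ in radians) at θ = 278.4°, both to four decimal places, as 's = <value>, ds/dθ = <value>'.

segment 1 (0° to 41°, dwell): s unchanged at 0.0000
segment 2 (41° to 72.5°, simple-harmonic, h = 22) is passed completely: s = 0.0000 + (22) = 22.0000
segment 3 (72.5° to 218.3°, simple-harmonic, h = 15) is passed completely: s = 22.0000 + (15) = 37.0000
segment 4 (218.3° to 270°, uniform, h = 17) is passed completely: s = 37.0000 + (17) = 54.0000
θ = 278.4° falls in segment 5 (270° to 296.4°, cycloidal, h = 27): β = 278.4 − 270 = 8.4°, B = 26.4°; Δs = 27·(0.3182 − sin(2π·0.3182)/(2π)) = 4.6821; s = 54.0000 + 4.6821 = 58.6821
velocity in seg [270°–296.4°] (cycloidal), θ in radians: β = 8.4° = 0.1466 rad, B = 26.4° = 0.4608 rad; ds/dθ = (h/B)(1 − cos(2πβ/B)) = (27/0.4608)(1 − cos(2π·0.3182)) = 82.940427 mm/rad

s = 58.6821, ds/dθ = 82.9404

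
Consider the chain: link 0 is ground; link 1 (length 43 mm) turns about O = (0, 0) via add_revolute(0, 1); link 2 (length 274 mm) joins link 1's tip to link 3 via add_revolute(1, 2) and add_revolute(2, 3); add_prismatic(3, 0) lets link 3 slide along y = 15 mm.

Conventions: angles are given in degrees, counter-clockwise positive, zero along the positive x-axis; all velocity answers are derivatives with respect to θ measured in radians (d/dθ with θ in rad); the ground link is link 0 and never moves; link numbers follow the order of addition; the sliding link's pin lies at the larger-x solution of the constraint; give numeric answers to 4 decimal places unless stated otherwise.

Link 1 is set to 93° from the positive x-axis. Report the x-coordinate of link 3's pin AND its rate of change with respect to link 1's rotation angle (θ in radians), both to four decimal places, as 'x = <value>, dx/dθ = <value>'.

geometry: r = 43 mm, L = 274 mm, e = 15 mm
crank pin P = (r cos θ, r sin θ) = (-2.250446, 42.941070)
h = r sin θ − e = 42.941070 − 15 = 27.941070
x = r cos θ + √(L² − h²) = -2.250446 + 272.571636 = 270.321190
dx/dθ = −r sin θ − h·r cos θ/√(L² − h²) (θ in radians; h = 27.941070) = -42.710379

x = 270.3212, dx/dθ = -42.7104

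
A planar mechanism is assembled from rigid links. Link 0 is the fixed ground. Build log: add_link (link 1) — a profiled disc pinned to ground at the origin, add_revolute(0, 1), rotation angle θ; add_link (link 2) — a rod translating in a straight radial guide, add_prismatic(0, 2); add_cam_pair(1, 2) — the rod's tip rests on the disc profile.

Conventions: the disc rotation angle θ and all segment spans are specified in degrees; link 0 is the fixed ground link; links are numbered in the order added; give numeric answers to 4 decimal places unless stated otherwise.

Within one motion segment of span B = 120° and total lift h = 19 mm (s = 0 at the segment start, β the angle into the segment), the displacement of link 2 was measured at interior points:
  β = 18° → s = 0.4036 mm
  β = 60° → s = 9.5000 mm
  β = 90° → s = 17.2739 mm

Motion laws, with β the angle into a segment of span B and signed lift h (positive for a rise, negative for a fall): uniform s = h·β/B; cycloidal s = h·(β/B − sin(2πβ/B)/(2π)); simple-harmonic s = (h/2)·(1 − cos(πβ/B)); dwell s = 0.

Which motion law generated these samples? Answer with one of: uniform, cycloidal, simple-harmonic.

candidates at β/B = r: uniform s = h·r (linear in β); cycloidal s = h·(r − sin(2πr)/(2π)); simple-harmonic s = (h/2)(1 − cos(πr))
β=18°: printed 0.4036 | uniform 2.8500, cycloidal 0.4036, simple-harmonic 1.0354
β=60°: printed 9.5000 | uniform 9.5000, cycloidal 9.5000, simple-harmonic 9.5000
β=90°: printed 17.2739 | uniform 14.2500, cycloidal 17.2739, simple-harmonic 16.2175
only one law matches every sample → cycloidal

cycloidal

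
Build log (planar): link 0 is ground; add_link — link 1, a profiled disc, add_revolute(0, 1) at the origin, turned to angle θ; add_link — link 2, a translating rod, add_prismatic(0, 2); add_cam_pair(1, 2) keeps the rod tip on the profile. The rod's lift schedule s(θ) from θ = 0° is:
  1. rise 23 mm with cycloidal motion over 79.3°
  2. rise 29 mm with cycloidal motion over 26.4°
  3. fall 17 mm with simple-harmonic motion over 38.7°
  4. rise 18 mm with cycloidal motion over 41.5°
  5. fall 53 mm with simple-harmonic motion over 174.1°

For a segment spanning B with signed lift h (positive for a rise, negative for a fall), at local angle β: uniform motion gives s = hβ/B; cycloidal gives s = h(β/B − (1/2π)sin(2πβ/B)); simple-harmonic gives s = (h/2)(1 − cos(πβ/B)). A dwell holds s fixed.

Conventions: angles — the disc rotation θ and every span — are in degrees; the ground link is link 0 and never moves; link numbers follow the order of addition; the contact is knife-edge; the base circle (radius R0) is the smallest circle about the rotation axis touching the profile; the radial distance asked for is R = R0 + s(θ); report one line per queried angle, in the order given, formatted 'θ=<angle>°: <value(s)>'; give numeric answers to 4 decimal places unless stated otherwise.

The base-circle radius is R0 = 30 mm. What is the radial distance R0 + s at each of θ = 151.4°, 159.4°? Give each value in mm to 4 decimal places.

seg 1 [0°–79.3°] cycloidal, h=23: full span → s += 23 → s = 23.0000
seg 2 [79.3°–105.7°] cycloidal, h=29: full span → s += 29 → s = 52.0000
seg 3 [105.7°–144.4°] simple-harmonic, h=-17: full span → s += -17 → s = 35.0000
seg 4 [144.4°–185.9°] cycloidal, h=18: θ=151.4° here. β=7, B=41.5. 18·(0.1687 − sin(2π·0.1687)/(2π)) = 0.5373 → s = 35.5373
seg 4 [144.4°–185.9°] cycloidal, h=18: θ=159.4° here. β=15, B=41.5. 18·(0.3614 − sin(2π·0.3614)/(2π)) = 4.3153 → s = 39.3153
θ=151.4°: R = R0 + s = 30 + 35.5373 = 65.5373
θ=159.4°: R = R0 + s = 30 + 39.3153 = 69.3153

θ=151.4°: 65.5373
θ=159.4°: 69.3153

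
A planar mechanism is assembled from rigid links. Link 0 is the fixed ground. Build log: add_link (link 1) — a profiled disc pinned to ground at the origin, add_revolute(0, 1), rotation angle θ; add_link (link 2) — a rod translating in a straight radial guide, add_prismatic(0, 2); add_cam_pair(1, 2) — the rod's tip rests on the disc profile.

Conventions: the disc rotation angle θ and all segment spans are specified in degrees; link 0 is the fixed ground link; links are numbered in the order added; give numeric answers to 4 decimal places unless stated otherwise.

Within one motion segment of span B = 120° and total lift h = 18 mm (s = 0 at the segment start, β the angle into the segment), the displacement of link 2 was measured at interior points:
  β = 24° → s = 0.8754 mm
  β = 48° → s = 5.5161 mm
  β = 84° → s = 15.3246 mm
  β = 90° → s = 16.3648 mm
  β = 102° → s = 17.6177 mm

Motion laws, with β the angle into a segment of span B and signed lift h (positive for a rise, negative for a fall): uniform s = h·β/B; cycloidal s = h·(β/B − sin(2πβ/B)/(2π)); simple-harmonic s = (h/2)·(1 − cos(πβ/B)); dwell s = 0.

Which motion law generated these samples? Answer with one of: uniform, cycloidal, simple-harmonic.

candidates at β/B = r: uniform s = h·r (linear in β); cycloidal s = h·(r − sin(2πr)/(2π)); simple-harmonic s = (h/2)(1 − cos(πr))
β=24°: printed 0.8754 | uniform 3.6000, cycloidal 0.8754, simple-harmonic 1.7188
β=48°: printed 5.5161 | uniform 7.2000, cycloidal 5.5161, simple-harmonic 6.2188
β=84°: printed 15.3246 | uniform 12.6000, cycloidal 15.3246, simple-harmonic 14.2901
β=90°: printed 16.3648 | uniform 13.5000, cycloidal 16.3648, simple-harmonic 15.3640
β=102°: printed 17.6177 | uniform 15.3000, cycloidal 17.6177, simple-harmonic 17.0191
only one law matches every sample → cycloidal

cycloidal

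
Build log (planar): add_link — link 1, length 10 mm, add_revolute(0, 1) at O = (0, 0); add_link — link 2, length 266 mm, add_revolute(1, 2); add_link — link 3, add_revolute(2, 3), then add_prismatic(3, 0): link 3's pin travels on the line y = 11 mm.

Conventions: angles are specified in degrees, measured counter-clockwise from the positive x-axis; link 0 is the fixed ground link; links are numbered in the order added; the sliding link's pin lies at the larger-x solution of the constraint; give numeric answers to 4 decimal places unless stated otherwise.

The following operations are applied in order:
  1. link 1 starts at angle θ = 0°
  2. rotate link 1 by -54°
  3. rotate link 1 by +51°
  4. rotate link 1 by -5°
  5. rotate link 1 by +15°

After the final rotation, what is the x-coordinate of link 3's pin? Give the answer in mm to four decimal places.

geometry: r = 10 mm, L = 266 mm, e = 11 mm; θ starts at 0°
rotate link 1 by -54°: θ ← 0° -54° = -54°
rotate link 1 by +51°: θ ← -54° +51° = -3°
rotate link 1 by -5°: θ ← -3° -5° = -8°
rotate link 1 by +15°: θ ← -8° +15° = 7°
crank pin P = (r cos θ, r sin θ) = (9.925462, 1.218693)
h = r sin θ − e = 1.218693 − 11 = -9.781307
x = r cos θ + √(L² − h²) = 9.925462 + 265.820101 = 275.745562

275.7456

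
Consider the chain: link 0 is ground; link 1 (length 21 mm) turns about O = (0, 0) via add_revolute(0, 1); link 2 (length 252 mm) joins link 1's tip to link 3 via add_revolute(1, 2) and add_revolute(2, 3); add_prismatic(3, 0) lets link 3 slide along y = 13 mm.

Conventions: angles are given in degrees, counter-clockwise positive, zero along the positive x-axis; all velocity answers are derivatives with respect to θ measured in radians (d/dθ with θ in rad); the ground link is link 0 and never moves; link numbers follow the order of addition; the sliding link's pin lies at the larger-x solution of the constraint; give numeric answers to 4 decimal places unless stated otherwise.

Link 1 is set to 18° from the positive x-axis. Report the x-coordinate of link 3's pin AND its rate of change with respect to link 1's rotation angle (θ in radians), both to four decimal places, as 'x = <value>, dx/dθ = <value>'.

geometry: r = 21 mm, L = 252 mm, e = 13 mm
crank pin P = (r cos θ, r sin θ) = (19.972187, 6.489357)
h = r sin θ − e = 6.489357 − 13 = -6.510643
x = r cos θ + √(L² − h²) = 19.972187 + 251.915882 = 271.888069
dx/dθ = −r sin θ − h·r cos θ/√(L² − h²) (θ in radians; h = -6.510643) = -5.973185

x = 271.8881, dx/dθ = -5.9732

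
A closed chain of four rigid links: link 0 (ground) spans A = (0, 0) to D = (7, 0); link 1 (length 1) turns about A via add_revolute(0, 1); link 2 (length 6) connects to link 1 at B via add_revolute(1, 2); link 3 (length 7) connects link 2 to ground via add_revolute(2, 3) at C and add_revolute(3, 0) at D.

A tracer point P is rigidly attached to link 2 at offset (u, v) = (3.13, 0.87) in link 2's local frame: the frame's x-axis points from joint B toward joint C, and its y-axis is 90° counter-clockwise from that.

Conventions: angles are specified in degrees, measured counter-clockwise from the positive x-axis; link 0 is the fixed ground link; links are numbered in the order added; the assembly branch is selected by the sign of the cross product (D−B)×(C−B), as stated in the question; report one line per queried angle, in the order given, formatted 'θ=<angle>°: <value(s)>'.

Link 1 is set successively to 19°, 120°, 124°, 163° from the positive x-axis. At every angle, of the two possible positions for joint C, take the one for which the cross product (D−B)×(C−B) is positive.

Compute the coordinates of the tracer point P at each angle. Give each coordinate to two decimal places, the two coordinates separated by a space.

A=(0,0), D=(7.00,0)
θ=19°: B = A + 1.00·(cos19°, sin19°) = (0.9455, 0.3256)
θ=19°: |BD| = 6.0632
θ=19°: circle(B,6.00) ∩ circle(D,7.00): a=1.9596, h=5.6710
θ=19°:   candidates: C₊=(3.2068,5.8831) cross=34.384; C₋=(2.5978,-5.4425) cross=-34.384
θ=19°:   branch + wants cross > 0 → take C=(3.2068,5.8831) (cross=34.384)
θ=19°: ex = (C−B)/|BC| = (0.3769,0.9263); ey = (-0.9263,0.3769)
θ=19°: P = B + 3.13·ex + 0.87·ey = (1.3193,3.5527)
θ=120°: B = A + 1.00·(cos120°, sin120°) = (-0.5000, 0.8660)
θ=120°: |BD| = 7.5498
θ=120°: circle(B,6.00) ∩ circle(D,7.00): a=2.9140, h=5.2449
θ=120°:   candidates: C₊=(2.9964,5.7420) cross=39.598; C₋=(1.7931,-4.6785) cross=-39.598
θ=120°:   branch + wants cross > 0 → take C=(2.9964,5.7420) (cross=39.598)
θ=120°: ex = (C−B)/|BC| = (0.5827,0.8127); ey = (-0.8127,0.5827)
θ=120°: P = B + 3.13·ex + 0.87·ey = (0.6169,3.9166)
θ=124°: B = A + 1.00·(cos124°, sin124°) = (-0.5592, 0.8290)
θ=124°: |BD| = 7.6045
θ=124°: circle(B,6.00) ∩ circle(D,7.00): a=2.9475, h=5.2261
θ=124°:   candidates: C₊=(2.9405,5.7027) cross=39.742; C₋=(1.8010,-4.6873) cross=-39.742
θ=124°:   branch + wants cross > 0 → take C=(2.9405,5.7027) (cross=39.742)
θ=124°: ex = (C−B)/|BC| = (0.5833,0.8123); ey = (-0.8123,0.5833)
θ=124°: P = B + 3.13·ex + 0.87·ey = (0.5598,3.8789)
θ=163°: B = A + 1.00·(cos163°, sin163°) = (-0.9563, 0.2924)
θ=163°: |BD| = 7.9617
θ=163°: circle(B,6.00) ∩ circle(D,7.00): a=3.1644, h=5.0977
θ=163°:   candidates: C₊=(2.3932,5.2704) cross=40.586; C₋=(2.0188,-4.9181) cross=-40.586
θ=163°:   branch + wants cross > 0 → take C=(2.3932,5.2704) (cross=40.586)
θ=163°: ex = (C−B)/|BC| = (0.5582,0.8297); ey = (-0.8297,0.5582)
θ=163°: P = B + 3.13·ex + 0.87·ey = (0.0692,3.3749)

θ=19°: 1.32 3.55
θ=120°: 0.62 3.92
θ=124°: 0.56 3.88
θ=163°: 0.07 3.37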